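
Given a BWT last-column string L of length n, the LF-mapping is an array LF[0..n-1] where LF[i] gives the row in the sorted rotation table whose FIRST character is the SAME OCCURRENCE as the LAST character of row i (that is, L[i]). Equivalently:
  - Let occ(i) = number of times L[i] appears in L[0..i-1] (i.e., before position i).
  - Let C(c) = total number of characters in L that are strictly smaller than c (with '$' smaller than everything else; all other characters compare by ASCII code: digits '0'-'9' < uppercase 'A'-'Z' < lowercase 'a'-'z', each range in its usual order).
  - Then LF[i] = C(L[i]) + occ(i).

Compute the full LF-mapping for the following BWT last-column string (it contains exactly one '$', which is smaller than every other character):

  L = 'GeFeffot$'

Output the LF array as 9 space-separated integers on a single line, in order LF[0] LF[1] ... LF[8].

Char counts: '$':1, 'F':1, 'G':1, 'e':2, 'f':2, 'o':1, 't':1
C (first-col start): C('$')=0, C('F')=1, C('G')=2, C('e')=3, C('f')=5, C('o')=7, C('t')=8
L[0]='G': occ=0, LF[0]=C('G')+0=2+0=2
L[1]='e': occ=0, LF[1]=C('e')+0=3+0=3
L[2]='F': occ=0, LF[2]=C('F')+0=1+0=1
L[3]='e': occ=1, LF[3]=C('e')+1=3+1=4
L[4]='f': occ=0, LF[4]=C('f')+0=5+0=5
L[5]='f': occ=1, LF[5]=C('f')+1=5+1=6
L[6]='o': occ=0, LF[6]=C('o')+0=7+0=7
L[7]='t': occ=0, LF[7]=C('t')+0=8+0=8
L[8]='$': occ=0, LF[8]=C('$')+0=0+0=0

Answer: 2 3 1 4 5 6 7 8 0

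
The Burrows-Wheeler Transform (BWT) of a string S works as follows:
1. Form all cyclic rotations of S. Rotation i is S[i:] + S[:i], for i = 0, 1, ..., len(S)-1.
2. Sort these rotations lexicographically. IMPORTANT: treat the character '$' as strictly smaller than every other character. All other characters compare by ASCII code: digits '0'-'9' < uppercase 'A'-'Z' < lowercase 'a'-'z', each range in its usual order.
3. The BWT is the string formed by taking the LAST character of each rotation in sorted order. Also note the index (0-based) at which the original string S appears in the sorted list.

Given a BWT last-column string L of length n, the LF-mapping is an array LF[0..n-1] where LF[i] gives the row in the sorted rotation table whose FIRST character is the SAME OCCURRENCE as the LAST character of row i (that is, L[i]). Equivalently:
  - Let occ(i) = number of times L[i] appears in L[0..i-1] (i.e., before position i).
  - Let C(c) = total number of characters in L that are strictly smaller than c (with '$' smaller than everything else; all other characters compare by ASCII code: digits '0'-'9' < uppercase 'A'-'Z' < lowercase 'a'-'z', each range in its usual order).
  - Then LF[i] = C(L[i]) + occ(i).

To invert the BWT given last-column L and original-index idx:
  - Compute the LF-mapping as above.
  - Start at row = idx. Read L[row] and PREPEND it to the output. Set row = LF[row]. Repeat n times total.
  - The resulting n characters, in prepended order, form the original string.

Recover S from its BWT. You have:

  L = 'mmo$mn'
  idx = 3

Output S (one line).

Answer: mnomm$

Derivation:
LF mapping: 1 2 5 0 3 4
Walk LF starting at row 3, prepending L[row]:
  step 1: row=3, L[3]='$', prepend. Next row=LF[3]=0
  step 2: row=0, L[0]='m', prepend. Next row=LF[0]=1
  step 3: row=1, L[1]='m', prepend. Next row=LF[1]=2
  step 4: row=2, L[2]='o', prepend. Next row=LF[2]=5
  step 5: row=5, L[5]='n', prepend. Next row=LF[5]=4
  step 6: row=4, L[4]='m', prepend. Next row=LF[4]=3
Reversed output: mnomm$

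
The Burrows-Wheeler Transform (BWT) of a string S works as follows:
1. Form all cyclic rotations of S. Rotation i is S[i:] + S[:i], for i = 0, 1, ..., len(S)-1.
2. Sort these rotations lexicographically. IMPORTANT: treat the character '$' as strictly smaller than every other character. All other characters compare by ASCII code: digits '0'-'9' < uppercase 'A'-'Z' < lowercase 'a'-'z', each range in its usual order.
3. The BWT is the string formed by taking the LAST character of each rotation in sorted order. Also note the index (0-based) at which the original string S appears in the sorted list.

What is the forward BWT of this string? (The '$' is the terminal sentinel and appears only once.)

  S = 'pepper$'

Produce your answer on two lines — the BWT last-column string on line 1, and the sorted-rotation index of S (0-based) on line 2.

Answer: rpp$pee
3

Derivation:
All 7 rotations (rotation i = S[i:]+S[:i]):
  rot[0] = pepper$
  rot[1] = epper$p
  rot[2] = pper$pe
  rot[3] = per$pep
  rot[4] = er$pepp
  rot[5] = r$peppe
  rot[6] = $pepper
Sorted (with $ < everything):
  sorted[0] = $pepper  (last char: 'r')
  sorted[1] = epper$p  (last char: 'p')
  sorted[2] = er$pepp  (last char: 'p')
  sorted[3] = pepper$  (last char: '$')
  sorted[4] = per$pep  (last char: 'p')
  sorted[5] = pper$pe  (last char: 'e')
  sorted[6] = r$peppe  (last char: 'e')
Last column: rpp$pee
Original string S is at sorted index 3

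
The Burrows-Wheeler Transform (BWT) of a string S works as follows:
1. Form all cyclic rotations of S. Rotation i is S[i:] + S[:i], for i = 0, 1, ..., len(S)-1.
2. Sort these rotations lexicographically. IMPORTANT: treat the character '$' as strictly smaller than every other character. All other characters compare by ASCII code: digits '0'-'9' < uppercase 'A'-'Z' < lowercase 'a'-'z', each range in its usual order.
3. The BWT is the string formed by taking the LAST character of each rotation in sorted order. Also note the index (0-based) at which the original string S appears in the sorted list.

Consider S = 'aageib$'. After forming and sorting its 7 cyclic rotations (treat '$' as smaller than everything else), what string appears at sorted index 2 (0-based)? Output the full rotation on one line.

All 7 rotations (rotation i = S[i:]+S[:i]):
  rot[0] = aageib$
  rot[1] = ageib$a
  rot[2] = geib$aa
  rot[3] = eib$aag
  rot[4] = ib$aage
  rot[5] = b$aagei
  rot[6] = $aageib
Sorted (with $ < everything):
  sorted[0] = $aageib
  sorted[1] = aageib$
  sorted[2] = ageib$a
  sorted[3] = b$aagei
  sorted[4] = eib$aag
  sorted[5] = geib$aa
  sorted[6] = ib$aage
sorted[2] = ageib$a

Answer: ageib$a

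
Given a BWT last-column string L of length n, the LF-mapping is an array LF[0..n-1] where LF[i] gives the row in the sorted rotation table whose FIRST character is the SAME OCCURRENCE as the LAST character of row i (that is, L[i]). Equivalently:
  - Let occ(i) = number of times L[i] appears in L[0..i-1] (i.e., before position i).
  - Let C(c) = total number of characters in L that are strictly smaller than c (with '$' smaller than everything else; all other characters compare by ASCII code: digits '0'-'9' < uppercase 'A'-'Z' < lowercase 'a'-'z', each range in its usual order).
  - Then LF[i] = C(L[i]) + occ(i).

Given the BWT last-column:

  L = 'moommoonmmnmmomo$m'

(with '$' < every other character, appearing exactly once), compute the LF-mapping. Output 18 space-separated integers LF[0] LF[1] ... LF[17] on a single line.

Answer: 1 12 13 2 3 14 15 10 4 5 11 6 7 16 8 17 0 9

Derivation:
Char counts: '$':1, 'm':9, 'n':2, 'o':6
C (first-col start): C('$')=0, C('m')=1, C('n')=10, C('o')=12
L[0]='m': occ=0, LF[0]=C('m')+0=1+0=1
L[1]='o': occ=0, LF[1]=C('o')+0=12+0=12
L[2]='o': occ=1, LF[2]=C('o')+1=12+1=13
L[3]='m': occ=1, LF[3]=C('m')+1=1+1=2
L[4]='m': occ=2, LF[4]=C('m')+2=1+2=3
L[5]='o': occ=2, LF[5]=C('o')+2=12+2=14
L[6]='o': occ=3, LF[6]=C('o')+3=12+3=15
L[7]='n': occ=0, LF[7]=C('n')+0=10+0=10
L[8]='m': occ=3, LF[8]=C('m')+3=1+3=4
L[9]='m': occ=4, LF[9]=C('m')+4=1+4=5
L[10]='n': occ=1, LF[10]=C('n')+1=10+1=11
L[11]='m': occ=5, LF[11]=C('m')+5=1+5=6
L[12]='m': occ=6, LF[12]=C('m')+6=1+6=7
L[13]='o': occ=4, LF[13]=C('o')+4=12+4=16
L[14]='m': occ=7, LF[14]=C('m')+7=1+7=8
L[15]='o': occ=5, LF[15]=C('o')+5=12+5=17
L[16]='$': occ=0, LF[16]=C('$')+0=0+0=0
L[17]='m': occ=8, LF[17]=C('m')+8=1+8=9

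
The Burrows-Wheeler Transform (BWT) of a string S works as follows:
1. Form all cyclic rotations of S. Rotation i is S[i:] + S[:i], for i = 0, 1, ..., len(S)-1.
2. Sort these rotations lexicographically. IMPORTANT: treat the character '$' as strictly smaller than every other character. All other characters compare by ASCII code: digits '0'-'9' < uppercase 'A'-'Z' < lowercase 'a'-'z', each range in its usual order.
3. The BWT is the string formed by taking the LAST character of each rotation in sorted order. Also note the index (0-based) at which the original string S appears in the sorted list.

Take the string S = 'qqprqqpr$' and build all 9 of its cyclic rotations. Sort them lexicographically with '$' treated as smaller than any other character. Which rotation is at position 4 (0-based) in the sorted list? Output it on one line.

Answer: qprqqpr$q

Derivation:
All 9 rotations (rotation i = S[i:]+S[:i]):
  rot[0] = qqprqqpr$
  rot[1] = qprqqpr$q
  rot[2] = prqqpr$qq
  rot[3] = rqqpr$qqp
  rot[4] = qqpr$qqpr
  rot[5] = qpr$qqprq
  rot[6] = pr$qqprqq
  rot[7] = r$qqprqqp
  rot[8] = $qqprqqpr
Sorted (with $ < everything):
  sorted[0] = $qqprqqpr
  sorted[1] = pr$qqprqq
  sorted[2] = prqqpr$qq
  sorted[3] = qpr$qqprq
  sorted[4] = qprqqpr$q
  sorted[5] = qqpr$qqpr
  sorted[6] = qqprqqpr$
  sorted[7] = r$qqprqqp
  sorted[8] = rqqpr$qqp
sorted[4] = qprqqpr$q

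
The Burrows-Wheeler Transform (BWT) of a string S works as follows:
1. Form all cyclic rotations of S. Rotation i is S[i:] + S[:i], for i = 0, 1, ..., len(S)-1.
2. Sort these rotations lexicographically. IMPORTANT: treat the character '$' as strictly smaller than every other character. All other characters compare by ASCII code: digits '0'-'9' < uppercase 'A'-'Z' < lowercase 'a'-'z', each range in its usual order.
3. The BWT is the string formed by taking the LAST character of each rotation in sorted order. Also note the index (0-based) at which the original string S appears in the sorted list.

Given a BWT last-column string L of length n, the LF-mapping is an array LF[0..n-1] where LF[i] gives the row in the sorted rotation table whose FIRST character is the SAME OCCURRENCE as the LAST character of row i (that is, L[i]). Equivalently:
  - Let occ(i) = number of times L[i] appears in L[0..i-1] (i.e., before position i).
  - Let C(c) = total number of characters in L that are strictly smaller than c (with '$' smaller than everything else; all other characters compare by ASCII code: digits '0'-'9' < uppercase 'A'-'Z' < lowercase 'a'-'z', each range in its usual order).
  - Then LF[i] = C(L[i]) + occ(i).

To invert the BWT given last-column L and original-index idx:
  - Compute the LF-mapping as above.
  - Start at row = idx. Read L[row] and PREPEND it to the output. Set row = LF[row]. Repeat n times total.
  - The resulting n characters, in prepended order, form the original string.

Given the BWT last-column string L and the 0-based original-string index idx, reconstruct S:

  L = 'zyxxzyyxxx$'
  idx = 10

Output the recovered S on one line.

Answer: zxyyxxxyxz$

Derivation:
LF mapping: 9 6 1 2 10 7 8 3 4 5 0
Walk LF starting at row 10, prepending L[row]:
  step 1: row=10, L[10]='$', prepend. Next row=LF[10]=0
  step 2: row=0, L[0]='z', prepend. Next row=LF[0]=9
  step 3: row=9, L[9]='x', prepend. Next row=LF[9]=5
  step 4: row=5, L[5]='y', prepend. Next row=LF[5]=7
  step 5: row=7, L[7]='x', prepend. Next row=LF[7]=3
  step 6: row=3, L[3]='x', prepend. Next row=LF[3]=2
  step 7: row=2, L[2]='x', prepend. Next row=LF[2]=1
  step 8: row=1, L[1]='y', prepend. Next row=LF[1]=6
  step 9: row=6, L[6]='y', prepend. Next row=LF[6]=8
  step 10: row=8, L[8]='x', prepend. Next row=LF[8]=4
  step 11: row=4, L[4]='z', prepend. Next row=LF[4]=10
Reversed output: zxyyxxxyxz$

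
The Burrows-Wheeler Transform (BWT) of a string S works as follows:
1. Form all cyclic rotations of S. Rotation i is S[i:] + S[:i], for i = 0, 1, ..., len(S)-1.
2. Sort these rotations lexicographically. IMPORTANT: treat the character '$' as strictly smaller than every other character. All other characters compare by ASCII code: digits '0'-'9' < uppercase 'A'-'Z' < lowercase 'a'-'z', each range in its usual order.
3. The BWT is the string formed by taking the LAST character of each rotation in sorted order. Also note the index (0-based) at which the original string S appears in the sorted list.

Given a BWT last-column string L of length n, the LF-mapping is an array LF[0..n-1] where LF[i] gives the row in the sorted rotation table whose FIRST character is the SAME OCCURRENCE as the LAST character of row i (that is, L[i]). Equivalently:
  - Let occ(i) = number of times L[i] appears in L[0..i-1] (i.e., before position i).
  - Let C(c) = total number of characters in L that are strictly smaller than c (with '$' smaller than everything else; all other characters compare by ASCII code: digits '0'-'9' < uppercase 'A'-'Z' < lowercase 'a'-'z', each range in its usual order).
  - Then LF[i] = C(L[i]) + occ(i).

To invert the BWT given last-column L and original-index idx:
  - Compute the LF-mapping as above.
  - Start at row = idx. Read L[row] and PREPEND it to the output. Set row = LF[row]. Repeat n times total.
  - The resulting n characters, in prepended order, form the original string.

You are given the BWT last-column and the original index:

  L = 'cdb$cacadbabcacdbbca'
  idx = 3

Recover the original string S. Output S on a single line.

LF mapping: 11 17 6 0 12 1 13 2 18 7 3 8 14 4 15 19 9 10 16 5
Walk LF starting at row 3, prepending L[row]:
  step 1: row=3, L[3]='$', prepend. Next row=LF[3]=0
  step 2: row=0, L[0]='c', prepend. Next row=LF[0]=11
  step 3: row=11, L[11]='b', prepend. Next row=LF[11]=8
  step 4: row=8, L[8]='d', prepend. Next row=LF[8]=18
  step 5: row=18, L[18]='c', prepend. Next row=LF[18]=16
  step 6: row=16, L[16]='b', prepend. Next row=LF[16]=9
  step 7: row=9, L[9]='b', prepend. Next row=LF[9]=7
  step 8: row=7, L[7]='a', prepend. Next row=LF[7]=2
  step 9: row=2, L[2]='b', prepend. Next row=LF[2]=6
  step 10: row=6, L[6]='c', prepend. Next row=LF[6]=13
  step 11: row=13, L[13]='a', prepend. Next row=LF[13]=4
  step 12: row=4, L[4]='c', prepend. Next row=LF[4]=12
  step 13: row=12, L[12]='c', prepend. Next row=LF[12]=14
  step 14: row=14, L[14]='c', prepend. Next row=LF[14]=15
  step 15: row=15, L[15]='d', prepend. Next row=LF[15]=19
  step 16: row=19, L[19]='a', prepend. Next row=LF[19]=5
  step 17: row=5, L[5]='a', prepend. Next row=LF[5]=1
  step 18: row=1, L[1]='d', prepend. Next row=LF[1]=17
  step 19: row=17, L[17]='b', prepend. Next row=LF[17]=10
  step 20: row=10, L[10]='a', prepend. Next row=LF[10]=3
Reversed output: abdaadcccacbabbcdbc$

Answer: abdaadcccacbabbcdbc$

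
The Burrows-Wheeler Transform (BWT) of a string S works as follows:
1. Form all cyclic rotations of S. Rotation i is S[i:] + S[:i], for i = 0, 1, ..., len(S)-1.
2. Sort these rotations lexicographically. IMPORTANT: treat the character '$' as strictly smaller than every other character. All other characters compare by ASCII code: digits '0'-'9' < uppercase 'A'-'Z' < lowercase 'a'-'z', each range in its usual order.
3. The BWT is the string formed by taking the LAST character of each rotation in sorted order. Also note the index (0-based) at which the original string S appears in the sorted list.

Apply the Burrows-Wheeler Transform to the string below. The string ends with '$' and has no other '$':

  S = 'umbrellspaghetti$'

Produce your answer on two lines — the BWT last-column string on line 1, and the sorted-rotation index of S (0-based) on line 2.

All 17 rotations (rotation i = S[i:]+S[:i]):
  rot[0] = umbrellspaghetti$
  rot[1] = mbrellspaghetti$u
  rot[2] = brellspaghetti$um
  rot[3] = rellspaghetti$umb
  rot[4] = ellspaghetti$umbr
  rot[5] = llspaghetti$umbre
  rot[6] = lspaghetti$umbrel
  rot[7] = spaghetti$umbrell
  rot[8] = paghetti$umbrells
  rot[9] = aghetti$umbrellsp
  rot[10] = ghetti$umbrellspa
  rot[11] = hetti$umbrellspag
  rot[12] = etti$umbrellspagh
  rot[13] = tti$umbrellspaghe
  rot[14] = ti$umbrellspaghet
  rot[15] = i$umbrellspaghett
  rot[16] = $umbrellspaghetti
Sorted (with $ < everything):
  sorted[0] = $umbrellspaghetti  (last char: 'i')
  sorted[1] = aghetti$umbrellsp  (last char: 'p')
  sorted[2] = brellspaghetti$um  (last char: 'm')
  sorted[3] = ellspaghetti$umbr  (last char: 'r')
  sorted[4] = etti$umbrellspagh  (last char: 'h')
  sorted[5] = ghetti$umbrellspa  (last char: 'a')
  sorted[6] = hetti$umbrellspag  (last char: 'g')
  sorted[7] = i$umbrellspaghett  (last char: 't')
  sorted[8] = llspaghetti$umbre  (last char: 'e')
  sorted[9] = lspaghetti$umbrel  (last char: 'l')
  sorted[10] = mbrellspaghetti$u  (last char: 'u')
  sorted[11] = paghetti$umbrells  (last char: 's')
  sorted[12] = rellspaghetti$umb  (last char: 'b')
  sorted[13] = spaghetti$umbrell  (last char: 'l')
  sorted[14] = ti$umbrellspaghet  (last char: 't')
  sorted[15] = tti$umbrellspaghe  (last char: 'e')
  sorted[16] = umbrellspaghetti$  (last char: '$')
Last column: ipmrhagtelusblte$
Original string S is at sorted index 16

Answer: ipmrhagtelusblte$
16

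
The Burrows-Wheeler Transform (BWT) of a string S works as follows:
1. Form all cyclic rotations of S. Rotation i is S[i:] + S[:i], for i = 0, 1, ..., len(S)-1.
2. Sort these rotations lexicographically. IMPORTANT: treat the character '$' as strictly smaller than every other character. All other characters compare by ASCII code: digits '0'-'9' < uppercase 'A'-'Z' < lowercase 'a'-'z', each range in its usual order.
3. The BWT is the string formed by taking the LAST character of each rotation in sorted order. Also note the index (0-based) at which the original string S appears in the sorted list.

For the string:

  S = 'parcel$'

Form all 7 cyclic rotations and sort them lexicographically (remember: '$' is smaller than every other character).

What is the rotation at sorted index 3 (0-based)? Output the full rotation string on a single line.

All 7 rotations (rotation i = S[i:]+S[:i]):
  rot[0] = parcel$
  rot[1] = arcel$p
  rot[2] = rcel$pa
  rot[3] = cel$par
  rot[4] = el$parc
  rot[5] = l$parce
  rot[6] = $parcel
Sorted (with $ < everything):
  sorted[0] = $parcel
  sorted[1] = arcel$p
  sorted[2] = cel$par
  sorted[3] = el$parc
  sorted[4] = l$parce
  sorted[5] = parcel$
  sorted[6] = rcel$pa
sorted[3] = el$parc

Answer: el$parc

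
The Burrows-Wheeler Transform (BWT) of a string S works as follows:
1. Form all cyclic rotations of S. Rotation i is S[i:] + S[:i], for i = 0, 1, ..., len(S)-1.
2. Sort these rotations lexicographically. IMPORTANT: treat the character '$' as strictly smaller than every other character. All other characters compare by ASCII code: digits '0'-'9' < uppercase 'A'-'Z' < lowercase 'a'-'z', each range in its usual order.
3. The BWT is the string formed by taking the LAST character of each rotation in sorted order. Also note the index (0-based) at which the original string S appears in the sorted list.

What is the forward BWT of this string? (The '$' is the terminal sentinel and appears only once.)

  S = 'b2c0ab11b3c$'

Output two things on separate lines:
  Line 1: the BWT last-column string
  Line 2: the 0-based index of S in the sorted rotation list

All 12 rotations (rotation i = S[i:]+S[:i]):
  rot[0] = b2c0ab11b3c$
  rot[1] = 2c0ab11b3c$b
  rot[2] = c0ab11b3c$b2
  rot[3] = 0ab11b3c$b2c
  rot[4] = ab11b3c$b2c0
  rot[5] = b11b3c$b2c0a
  rot[6] = 11b3c$b2c0ab
  rot[7] = 1b3c$b2c0ab1
  rot[8] = b3c$b2c0ab11
  rot[9] = 3c$b2c0ab11b
  rot[10] = c$b2c0ab11b3
  rot[11] = $b2c0ab11b3c
Sorted (with $ < everything):
  sorted[0] = $b2c0ab11b3c  (last char: 'c')
  sorted[1] = 0ab11b3c$b2c  (last char: 'c')
  sorted[2] = 11b3c$b2c0ab  (last char: 'b')
  sorted[3] = 1b3c$b2c0ab1  (last char: '1')
  sorted[4] = 2c0ab11b3c$b  (last char: 'b')
  sorted[5] = 3c$b2c0ab11b  (last char: 'b')
  sorted[6] = ab11b3c$b2c0  (last char: '0')
  sorted[7] = b11b3c$b2c0a  (last char: 'a')
  sorted[8] = b2c0ab11b3c$  (last char: '$')
  sorted[9] = b3c$b2c0ab11  (last char: '1')
  sorted[10] = c$b2c0ab11b3  (last char: '3')
  sorted[11] = c0ab11b3c$b2  (last char: '2')
Last column: ccb1bb0a$132
Original string S is at sorted index 8

Answer: ccb1bb0a$132
8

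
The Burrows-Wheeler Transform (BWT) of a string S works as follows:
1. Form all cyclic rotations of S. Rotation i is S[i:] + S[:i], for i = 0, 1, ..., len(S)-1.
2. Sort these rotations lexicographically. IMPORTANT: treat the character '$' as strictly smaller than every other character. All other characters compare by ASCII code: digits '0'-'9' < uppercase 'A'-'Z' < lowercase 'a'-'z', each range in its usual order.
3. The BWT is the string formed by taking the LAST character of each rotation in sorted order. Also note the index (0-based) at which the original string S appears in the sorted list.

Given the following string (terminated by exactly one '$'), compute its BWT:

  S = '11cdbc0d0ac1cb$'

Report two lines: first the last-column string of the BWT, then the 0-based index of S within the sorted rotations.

Answer: bdc$c10cdba110c
3

Derivation:
All 15 rotations (rotation i = S[i:]+S[:i]):
  rot[0] = 11cdbc0d0ac1cb$
  rot[1] = 1cdbc0d0ac1cb$1
  rot[2] = cdbc0d0ac1cb$11
  rot[3] = dbc0d0ac1cb$11c
  rot[4] = bc0d0ac1cb$11cd
  rot[5] = c0d0ac1cb$11cdb
  rot[6] = 0d0ac1cb$11cdbc
  rot[7] = d0ac1cb$11cdbc0
  rot[8] = 0ac1cb$11cdbc0d
  rot[9] = ac1cb$11cdbc0d0
  rot[10] = c1cb$11cdbc0d0a
  rot[11] = 1cb$11cdbc0d0ac
  rot[12] = cb$11cdbc0d0ac1
  rot[13] = b$11cdbc0d0ac1c
  rot[14] = $11cdbc0d0ac1cb
Sorted (with $ < everything):
  sorted[0] = $11cdbc0d0ac1cb  (last char: 'b')
  sorted[1] = 0ac1cb$11cdbc0d  (last char: 'd')
  sorted[2] = 0d0ac1cb$11cdbc  (last char: 'c')
  sorted[3] = 11cdbc0d0ac1cb$  (last char: '$')
  sorted[4] = 1cb$11cdbc0d0ac  (last char: 'c')
  sorted[5] = 1cdbc0d0ac1cb$1  (last char: '1')
  sorted[6] = ac1cb$11cdbc0d0  (last char: '0')
  sorted[7] = b$11cdbc0d0ac1c  (last char: 'c')
  sorted[8] = bc0d0ac1cb$11cd  (last char: 'd')
  sorted[9] = c0d0ac1cb$11cdb  (last char: 'b')
  sorted[10] = c1cb$11cdbc0d0a  (last char: 'a')
  sorted[11] = cb$11cdbc0d0ac1  (last char: '1')
  sorted[12] = cdbc0d0ac1cb$11  (last char: '1')
  sorted[13] = d0ac1cb$11cdbc0  (last char: '0')
  sorted[14] = dbc0d0ac1cb$11c  (last char: 'c')
Last column: bdc$c10cdba110c
Original string S is at sorted index 3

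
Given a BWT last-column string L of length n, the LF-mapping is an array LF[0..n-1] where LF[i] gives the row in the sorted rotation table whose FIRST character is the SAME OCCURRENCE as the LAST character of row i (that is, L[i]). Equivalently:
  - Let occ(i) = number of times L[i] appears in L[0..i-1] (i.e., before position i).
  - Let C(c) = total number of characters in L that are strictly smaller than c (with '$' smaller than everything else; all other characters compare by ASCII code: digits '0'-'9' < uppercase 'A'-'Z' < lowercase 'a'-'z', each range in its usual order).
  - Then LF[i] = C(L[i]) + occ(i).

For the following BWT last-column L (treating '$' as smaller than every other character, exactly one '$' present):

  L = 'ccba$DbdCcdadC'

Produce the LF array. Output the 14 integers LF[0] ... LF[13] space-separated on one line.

Answer: 8 9 6 4 0 3 7 11 1 10 12 5 13 2

Derivation:
Char counts: '$':1, 'C':2, 'D':1, 'a':2, 'b':2, 'c':3, 'd':3
C (first-col start): C('$')=0, C('C')=1, C('D')=3, C('a')=4, C('b')=6, C('c')=8, C('d')=11
L[0]='c': occ=0, LF[0]=C('c')+0=8+0=8
L[1]='c': occ=1, LF[1]=C('c')+1=8+1=9
L[2]='b': occ=0, LF[2]=C('b')+0=6+0=6
L[3]='a': occ=0, LF[3]=C('a')+0=4+0=4
L[4]='$': occ=0, LF[4]=C('$')+0=0+0=0
L[5]='D': occ=0, LF[5]=C('D')+0=3+0=3
L[6]='b': occ=1, LF[6]=C('b')+1=6+1=7
L[7]='d': occ=0, LF[7]=C('d')+0=11+0=11
L[8]='C': occ=0, LF[8]=C('C')+0=1+0=1
L[9]='c': occ=2, LF[9]=C('c')+2=8+2=10
L[10]='d': occ=1, LF[10]=C('d')+1=11+1=12
L[11]='a': occ=1, LF[11]=C('a')+1=4+1=5
L[12]='d': occ=2, LF[12]=C('d')+2=11+2=13
L[13]='C': occ=1, LF[13]=C('C')+1=1+1=2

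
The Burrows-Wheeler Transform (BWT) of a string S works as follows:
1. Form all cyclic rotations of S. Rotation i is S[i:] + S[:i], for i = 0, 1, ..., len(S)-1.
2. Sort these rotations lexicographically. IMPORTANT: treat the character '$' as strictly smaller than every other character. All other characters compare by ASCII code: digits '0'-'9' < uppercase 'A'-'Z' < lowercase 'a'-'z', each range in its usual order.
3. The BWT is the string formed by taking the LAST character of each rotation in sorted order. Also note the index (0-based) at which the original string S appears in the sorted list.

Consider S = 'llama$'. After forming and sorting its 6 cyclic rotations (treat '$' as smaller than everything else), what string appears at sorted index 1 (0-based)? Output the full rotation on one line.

Answer: a$llam

Derivation:
All 6 rotations (rotation i = S[i:]+S[:i]):
  rot[0] = llama$
  rot[1] = lama$l
  rot[2] = ama$ll
  rot[3] = ma$lla
  rot[4] = a$llam
  rot[5] = $llama
Sorted (with $ < everything):
  sorted[0] = $llama
  sorted[1] = a$llam
  sorted[2] = ama$ll
  sorted[3] = lama$l
  sorted[4] = llama$
  sorted[5] = ma$lla
sorted[1] = a$llam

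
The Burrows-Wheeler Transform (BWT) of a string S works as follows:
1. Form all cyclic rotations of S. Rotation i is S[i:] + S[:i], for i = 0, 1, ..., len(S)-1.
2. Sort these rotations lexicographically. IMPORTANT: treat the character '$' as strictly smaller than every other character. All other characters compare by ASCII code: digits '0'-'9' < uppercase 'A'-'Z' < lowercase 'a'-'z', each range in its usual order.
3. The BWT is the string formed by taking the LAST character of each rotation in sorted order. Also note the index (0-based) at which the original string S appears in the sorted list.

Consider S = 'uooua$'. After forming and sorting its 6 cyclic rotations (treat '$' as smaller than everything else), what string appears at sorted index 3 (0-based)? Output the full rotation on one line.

Answer: oua$uo

Derivation:
All 6 rotations (rotation i = S[i:]+S[:i]):
  rot[0] = uooua$
  rot[1] = ooua$u
  rot[2] = oua$uo
  rot[3] = ua$uoo
  rot[4] = a$uoou
  rot[5] = $uooua
Sorted (with $ < everything):
  sorted[0] = $uooua
  sorted[1] = a$uoou
  sorted[2] = ooua$u
  sorted[3] = oua$uo
  sorted[4] = ua$uoo
  sorted[5] = uooua$
sorted[3] = oua$uo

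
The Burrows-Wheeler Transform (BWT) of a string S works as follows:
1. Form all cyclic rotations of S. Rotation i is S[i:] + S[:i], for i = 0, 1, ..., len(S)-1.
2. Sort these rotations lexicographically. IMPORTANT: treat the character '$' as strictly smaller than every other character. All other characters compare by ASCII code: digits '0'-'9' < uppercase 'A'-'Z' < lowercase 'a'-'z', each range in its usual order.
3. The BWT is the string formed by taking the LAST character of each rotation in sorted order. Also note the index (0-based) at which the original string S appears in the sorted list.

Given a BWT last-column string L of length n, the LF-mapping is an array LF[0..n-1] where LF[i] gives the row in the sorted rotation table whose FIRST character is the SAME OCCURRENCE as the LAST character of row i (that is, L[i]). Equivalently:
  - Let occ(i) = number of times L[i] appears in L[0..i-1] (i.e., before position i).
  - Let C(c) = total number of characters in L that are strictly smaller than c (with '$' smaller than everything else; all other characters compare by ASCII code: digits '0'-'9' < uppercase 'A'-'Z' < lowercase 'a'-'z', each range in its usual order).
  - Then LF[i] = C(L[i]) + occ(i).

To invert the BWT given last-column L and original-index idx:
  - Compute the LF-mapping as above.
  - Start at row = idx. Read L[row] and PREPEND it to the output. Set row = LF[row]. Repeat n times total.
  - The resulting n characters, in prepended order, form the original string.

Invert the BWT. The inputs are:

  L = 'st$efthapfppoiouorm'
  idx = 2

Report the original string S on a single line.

Answer: efforthippopotamus$

Derivation:
LF mapping: 15 16 0 2 3 17 5 1 11 4 12 13 8 6 9 18 10 14 7
Walk LF starting at row 2, prepending L[row]:
  step 1: row=2, L[2]='$', prepend. Next row=LF[2]=0
  step 2: row=0, L[0]='s', prepend. Next row=LF[0]=15
  step 3: row=15, L[15]='u', prepend. Next row=LF[15]=18
  step 4: row=18, L[18]='m', prepend. Next row=LF[18]=7
  step 5: row=7, L[7]='a', prepend. Next row=LF[7]=1
  step 6: row=1, L[1]='t', prepend. Next row=LF[1]=16
  step 7: row=16, L[16]='o', prepend. Next row=LF[16]=10
  step 8: row=10, L[10]='p', prepend. Next row=LF[10]=12
  step 9: row=12, L[12]='o', prepend. Next row=LF[12]=8
  step 10: row=8, L[8]='p', prepend. Next row=LF[8]=11
  step 11: row=11, L[11]='p', prepend. Next row=LF[11]=13
  step 12: row=13, L[13]='i', prepend. Next row=LF[13]=6
  step 13: row=6, L[6]='h', prepend. Next row=LF[6]=5
  step 14: row=5, L[5]='t', prepend. Next row=LF[5]=17
  step 15: row=17, L[17]='r', prepend. Next row=LF[17]=14
  step 16: row=14, L[14]='o', prepend. Next row=LF[14]=9
  step 17: row=9, L[9]='f', prepend. Next row=LF[9]=4
  step 18: row=4, L[4]='f', prepend. Next row=LF[4]=3
  step 19: row=3, L[3]='e', prepend. Next row=LF[3]=2
Reversed output: efforthippopotamus$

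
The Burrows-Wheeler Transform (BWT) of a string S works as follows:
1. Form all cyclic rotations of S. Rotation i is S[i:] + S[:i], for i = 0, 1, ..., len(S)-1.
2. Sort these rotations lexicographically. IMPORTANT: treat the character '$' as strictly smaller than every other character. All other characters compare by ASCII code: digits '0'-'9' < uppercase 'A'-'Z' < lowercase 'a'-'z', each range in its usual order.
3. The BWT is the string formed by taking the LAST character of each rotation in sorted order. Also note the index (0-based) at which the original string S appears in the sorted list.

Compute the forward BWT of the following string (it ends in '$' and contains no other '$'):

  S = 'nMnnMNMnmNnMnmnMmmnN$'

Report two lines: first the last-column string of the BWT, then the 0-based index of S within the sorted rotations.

Answer: NnnNnnnMmnMnmnmN$mMMM
16

Derivation:
All 21 rotations (rotation i = S[i:]+S[:i]):
  rot[0] = nMnnMNMnmNnMnmnMmmnN$
  rot[1] = MnnMNMnmNnMnmnMmmnN$n
  rot[2] = nnMNMnmNnMnmnMmmnN$nM
  rot[3] = nMNMnmNnMnmnMmmnN$nMn
  rot[4] = MNMnmNnMnmnMmmnN$nMnn
  rot[5] = NMnmNnMnmnMmmnN$nMnnM
  rot[6] = MnmNnMnmnMmmnN$nMnnMN
  rot[7] = nmNnMnmnMmmnN$nMnnMNM
  rot[8] = mNnMnmnMmmnN$nMnnMNMn
  rot[9] = NnMnmnMmmnN$nMnnMNMnm
  rot[10] = nMnmnMmmnN$nMnnMNMnmN
  rot[11] = MnmnMmmnN$nMnnMNMnmNn
  rot[12] = nmnMmmnN$nMnnMNMnmNnM
  rot[13] = mnMmmnN$nMnnMNMnmNnMn
  rot[14] = nMmmnN$nMnnMNMnmNnMnm
  rot[15] = MmmnN$nMnnMNMnmNnMnmn
  rot[16] = mmnN$nMnnMNMnmNnMnmnM
  rot[17] = mnN$nMnnMNMnmNnMnmnMm
  rot[18] = nN$nMnnMNMnmNnMnmnMmm
  rot[19] = N$nMnnMNMnmNnMnmnMmmn
  rot[20] = $nMnnMNMnmNnMnmnMmmnN
Sorted (with $ < everything):
  sorted[0] = $nMnnMNMnmNnMnmnMmmnN  (last char: 'N')
  sorted[1] = MNMnmNnMnmnMmmnN$nMnn  (last char: 'n')
  sorted[2] = MmmnN$nMnnMNMnmNnMnmn  (last char: 'n')
  sorted[3] = MnmNnMnmnMmmnN$nMnnMN  (last char: 'N')
  sorted[4] = MnmnMmmnN$nMnnMNMnmNn  (last char: 'n')
  sorted[5] = MnnMNMnmNnMnmnMmmnN$n  (last char: 'n')
  sorted[6] = N$nMnnMNMnmNnMnmnMmmn  (last char: 'n')
  sorted[7] = NMnmNnMnmnMmmnN$nMnnM  (last char: 'M')
  sorted[8] = NnMnmnMmmnN$nMnnMNMnm  (last char: 'm')
  sorted[9] = mNnMnmnMmmnN$nMnnMNMn  (last char: 'n')
  sorted[10] = mmnN$nMnnMNMnmNnMnmnM  (last char: 'M')
  sorted[11] = mnMmmnN$nMnnMNMnmNnMn  (last char: 'n')
  sorted[12] = mnN$nMnnMNMnmNnMnmnMm  (last char: 'm')
  sorted[13] = nMNMnmNnMnmnMmmnN$nMn  (last char: 'n')
  sorted[14] = nMmmnN$nMnnMNMnmNnMnm  (last char: 'm')
  sorted[15] = nMnmnMmmnN$nMnnMNMnmN  (last char: 'N')
  sorted[16] = nMnnMNMnmNnMnmnMmmnN$  (last char: '$')
  sorted[17] = nN$nMnnMNMnmNnMnmnMmm  (last char: 'm')
  sorted[18] = nmNnMnmnMmmnN$nMnnMNM  (last char: 'M')
  sorted[19] = nmnMmmnN$nMnnMNMnmNnM  (last char: 'M')
  sorted[20] = nnMNMnmNnMnmnMmmnN$nM  (last char: 'M')
Last column: NnnNnnnMmnMnmnmN$mMMM
Original string S is at sorted index 16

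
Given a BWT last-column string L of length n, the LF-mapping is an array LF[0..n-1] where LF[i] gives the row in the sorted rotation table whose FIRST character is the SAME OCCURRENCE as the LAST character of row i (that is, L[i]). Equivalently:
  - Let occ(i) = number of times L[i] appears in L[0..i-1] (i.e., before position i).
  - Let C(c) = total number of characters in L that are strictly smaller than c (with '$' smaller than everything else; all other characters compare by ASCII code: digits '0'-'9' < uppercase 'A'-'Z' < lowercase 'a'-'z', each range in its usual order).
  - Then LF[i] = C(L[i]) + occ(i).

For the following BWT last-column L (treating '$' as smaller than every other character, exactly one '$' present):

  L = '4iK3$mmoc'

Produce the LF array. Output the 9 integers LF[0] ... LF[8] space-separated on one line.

Char counts: '$':1, '3':1, '4':1, 'K':1, 'c':1, 'i':1, 'm':2, 'o':1
C (first-col start): C('$')=0, C('3')=1, C('4')=2, C('K')=3, C('c')=4, C('i')=5, C('m')=6, C('o')=8
L[0]='4': occ=0, LF[0]=C('4')+0=2+0=2
L[1]='i': occ=0, LF[1]=C('i')+0=5+0=5
L[2]='K': occ=0, LF[2]=C('K')+0=3+0=3
L[3]='3': occ=0, LF[3]=C('3')+0=1+0=1
L[4]='$': occ=0, LF[4]=C('$')+0=0+0=0
L[5]='m': occ=0, LF[5]=C('m')+0=6+0=6
L[6]='m': occ=1, LF[6]=C('m')+1=6+1=7
L[7]='o': occ=0, LF[7]=C('o')+0=8+0=8
L[8]='c': occ=0, LF[8]=C('c')+0=4+0=4

Answer: 2 5 3 1 0 6 7 8 4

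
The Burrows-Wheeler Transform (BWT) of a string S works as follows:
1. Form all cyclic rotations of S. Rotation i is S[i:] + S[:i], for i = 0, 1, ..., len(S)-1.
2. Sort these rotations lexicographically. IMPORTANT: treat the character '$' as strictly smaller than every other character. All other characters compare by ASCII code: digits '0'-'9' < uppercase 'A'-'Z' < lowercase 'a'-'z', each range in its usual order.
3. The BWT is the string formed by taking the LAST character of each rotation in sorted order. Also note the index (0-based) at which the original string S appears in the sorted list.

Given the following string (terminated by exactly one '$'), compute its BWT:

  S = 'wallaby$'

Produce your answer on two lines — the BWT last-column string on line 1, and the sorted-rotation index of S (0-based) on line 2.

All 8 rotations (rotation i = S[i:]+S[:i]):
  rot[0] = wallaby$
  rot[1] = allaby$w
  rot[2] = llaby$wa
  rot[3] = laby$wal
  rot[4] = aby$wall
  rot[5] = by$walla
  rot[6] = y$wallab
  rot[7] = $wallaby
Sorted (with $ < everything):
  sorted[0] = $wallaby  (last char: 'y')
  sorted[1] = aby$wall  (last char: 'l')
  sorted[2] = allaby$w  (last char: 'w')
  sorted[3] = by$walla  (last char: 'a')
  sorted[4] = laby$wal  (last char: 'l')
  sorted[5] = llaby$wa  (last char: 'a')
  sorted[6] = wallaby$  (last char: '$')
  sorted[7] = y$wallab  (last char: 'b')
Last column: ylwala$b
Original string S is at sorted index 6

Answer: ylwala$b
6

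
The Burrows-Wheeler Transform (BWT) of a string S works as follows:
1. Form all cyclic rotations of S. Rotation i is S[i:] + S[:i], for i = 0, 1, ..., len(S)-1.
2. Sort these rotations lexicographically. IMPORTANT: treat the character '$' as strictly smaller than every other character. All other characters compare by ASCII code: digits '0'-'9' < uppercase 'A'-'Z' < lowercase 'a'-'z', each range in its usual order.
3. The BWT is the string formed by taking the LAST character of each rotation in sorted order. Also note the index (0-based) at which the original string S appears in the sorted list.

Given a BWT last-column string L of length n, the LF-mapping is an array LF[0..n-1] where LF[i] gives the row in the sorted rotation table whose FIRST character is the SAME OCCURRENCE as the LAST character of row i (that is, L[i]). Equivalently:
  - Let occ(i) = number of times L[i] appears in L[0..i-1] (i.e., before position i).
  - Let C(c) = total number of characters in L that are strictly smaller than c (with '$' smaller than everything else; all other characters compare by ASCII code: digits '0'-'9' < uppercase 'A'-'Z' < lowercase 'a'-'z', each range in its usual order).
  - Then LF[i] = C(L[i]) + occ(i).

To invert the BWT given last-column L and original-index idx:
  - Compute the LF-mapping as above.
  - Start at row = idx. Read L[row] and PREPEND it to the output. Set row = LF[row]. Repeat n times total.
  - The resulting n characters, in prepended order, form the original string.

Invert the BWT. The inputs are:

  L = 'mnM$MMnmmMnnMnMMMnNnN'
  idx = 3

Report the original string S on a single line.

Answer: MMmMnMnMMMNnmMnNnnnm$

Derivation:
LF mapping: 11 14 1 0 2 3 15 12 13 4 16 17 5 18 6 7 8 19 9 20 10
Walk LF starting at row 3, prepending L[row]:
  step 1: row=3, L[3]='$', prepend. Next row=LF[3]=0
  step 2: row=0, L[0]='m', prepend. Next row=LF[0]=11
  step 3: row=11, L[11]='n', prepend. Next row=LF[11]=17
  step 4: row=17, L[17]='n', prepend. Next row=LF[17]=19
  step 5: row=19, L[19]='n', prepend. Next row=LF[19]=20
  step 6: row=20, L[20]='N', prepend. Next row=LF[20]=10
  step 7: row=10, L[10]='n', prepend. Next row=LF[10]=16
  step 8: row=16, L[16]='M', prepend. Next row=LF[16]=8
  step 9: row=8, L[8]='m', prepend. Next row=LF[8]=13
  step 10: row=13, L[13]='n', prepend. Next row=LF[13]=18
  step 11: row=18, L[18]='N', prepend. Next row=LF[18]=9
  step 12: row=9, L[9]='M', prepend. Next row=LF[9]=4
  step 13: row=4, L[4]='M', prepend. Next row=LF[4]=2
  step 14: row=2, L[2]='M', prepend. Next row=LF[2]=1
  step 15: row=1, L[1]='n', prepend. Next row=LF[1]=14
  step 16: row=14, L[14]='M', prepend. Next row=LF[14]=6
  step 17: row=6, L[6]='n', prepend. Next row=LF[6]=15
  step 18: row=15, L[15]='M', prepend. Next row=LF[15]=7
  step 19: row=7, L[7]='m', prepend. Next row=LF[7]=12
  step 20: row=12, L[12]='M', prepend. Next row=LF[12]=5
  step 21: row=5, L[5]='M', prepend. Next row=LF[5]=3
Reversed output: MMmMnMnMMMNnmMnNnnnm$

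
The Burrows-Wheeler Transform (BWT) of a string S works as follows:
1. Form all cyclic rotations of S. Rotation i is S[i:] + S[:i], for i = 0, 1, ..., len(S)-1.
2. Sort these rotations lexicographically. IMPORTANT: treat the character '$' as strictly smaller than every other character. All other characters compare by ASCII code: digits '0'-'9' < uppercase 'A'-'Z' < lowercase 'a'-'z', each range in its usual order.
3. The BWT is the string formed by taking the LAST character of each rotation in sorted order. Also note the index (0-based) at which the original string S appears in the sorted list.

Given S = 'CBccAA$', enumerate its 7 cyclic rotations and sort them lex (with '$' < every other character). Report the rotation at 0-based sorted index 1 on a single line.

Answer: A$CBccA

Derivation:
All 7 rotations (rotation i = S[i:]+S[:i]):
  rot[0] = CBccAA$
  rot[1] = BccAA$C
  rot[2] = ccAA$CB
  rot[3] = cAA$CBc
  rot[4] = AA$CBcc
  rot[5] = A$CBccA
  rot[6] = $CBccAA
Sorted (with $ < everything):
  sorted[0] = $CBccAA
  sorted[1] = A$CBccA
  sorted[2] = AA$CBcc
  sorted[3] = BccAA$C
  sorted[4] = CBccAA$
  sorted[5] = cAA$CBc
  sorted[6] = ccAA$CB
sorted[1] = A$CBccA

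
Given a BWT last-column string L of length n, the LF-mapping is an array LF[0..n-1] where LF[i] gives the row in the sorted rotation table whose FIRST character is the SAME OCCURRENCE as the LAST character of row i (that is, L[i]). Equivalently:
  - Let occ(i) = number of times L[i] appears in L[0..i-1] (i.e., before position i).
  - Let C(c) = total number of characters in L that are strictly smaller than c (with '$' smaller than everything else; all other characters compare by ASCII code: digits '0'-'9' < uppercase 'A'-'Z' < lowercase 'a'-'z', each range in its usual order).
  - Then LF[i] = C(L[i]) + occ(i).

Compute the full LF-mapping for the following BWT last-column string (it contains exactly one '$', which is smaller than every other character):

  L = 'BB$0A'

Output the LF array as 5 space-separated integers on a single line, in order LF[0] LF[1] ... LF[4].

Char counts: '$':1, '0':1, 'A':1, 'B':2
C (first-col start): C('$')=0, C('0')=1, C('A')=2, C('B')=3
L[0]='B': occ=0, LF[0]=C('B')+0=3+0=3
L[1]='B': occ=1, LF[1]=C('B')+1=3+1=4
L[2]='$': occ=0, LF[2]=C('$')+0=0+0=0
L[3]='0': occ=0, LF[3]=C('0')+0=1+0=1
L[4]='A': occ=0, LF[4]=C('A')+0=2+0=2

Answer: 3 4 0 1 2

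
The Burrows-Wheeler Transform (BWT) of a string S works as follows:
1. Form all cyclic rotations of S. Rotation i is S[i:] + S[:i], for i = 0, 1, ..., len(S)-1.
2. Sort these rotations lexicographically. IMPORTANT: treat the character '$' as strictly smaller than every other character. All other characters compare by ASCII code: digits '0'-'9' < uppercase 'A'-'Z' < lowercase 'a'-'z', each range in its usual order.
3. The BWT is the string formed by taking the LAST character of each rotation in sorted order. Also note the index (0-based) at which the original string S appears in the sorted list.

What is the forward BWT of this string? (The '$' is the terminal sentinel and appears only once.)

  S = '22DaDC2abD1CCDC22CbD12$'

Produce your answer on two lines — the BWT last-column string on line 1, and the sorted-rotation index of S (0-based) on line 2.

All 23 rotations (rotation i = S[i:]+S[:i]):
  rot[0] = 22DaDC2abD1CCDC22CbD12$
  rot[1] = 2DaDC2abD1CCDC22CbD12$2
  rot[2] = DaDC2abD1CCDC22CbD12$22
  rot[3] = aDC2abD1CCDC22CbD12$22D
  rot[4] = DC2abD1CCDC22CbD12$22Da
  rot[5] = C2abD1CCDC22CbD12$22DaD
  rot[6] = 2abD1CCDC22CbD12$22DaDC
  rot[7] = abD1CCDC22CbD12$22DaDC2
  rot[8] = bD1CCDC22CbD12$22DaDC2a
  rot[9] = D1CCDC22CbD12$22DaDC2ab
  rot[10] = 1CCDC22CbD12$22DaDC2abD
  rot[11] = CCDC22CbD12$22DaDC2abD1
  rot[12] = CDC22CbD12$22DaDC2abD1C
  rot[13] = DC22CbD12$22DaDC2abD1CC
  rot[14] = C22CbD12$22DaDC2abD1CCD
  rot[15] = 22CbD12$22DaDC2abD1CCDC
  rot[16] = 2CbD12$22DaDC2abD1CCDC2
  rot[17] = CbD12$22DaDC2abD1CCDC22
  rot[18] = bD12$22DaDC2abD1CCDC22C
  rot[19] = D12$22DaDC2abD1CCDC22Cb
  rot[20] = 12$22DaDC2abD1CCDC22CbD
  rot[21] = 2$22DaDC2abD1CCDC22CbD1
  rot[22] = $22DaDC2abD1CCDC22CbD12
Sorted (with $ < everything):
  sorted[0] = $22DaDC2abD1CCDC22CbD12  (last char: '2')
  sorted[1] = 12$22DaDC2abD1CCDC22CbD  (last char: 'D')
  sorted[2] = 1CCDC22CbD12$22DaDC2abD  (last char: 'D')
  sorted[3] = 2$22DaDC2abD1CCDC22CbD1  (last char: '1')
  sorted[4] = 22CbD12$22DaDC2abD1CCDC  (last char: 'C')
  sorted[5] = 22DaDC2abD1CCDC22CbD12$  (last char: '$')
  sorted[6] = 2CbD12$22DaDC2abD1CCDC2  (last char: '2')
  sorted[7] = 2DaDC2abD1CCDC22CbD12$2  (last char: '2')
  sorted[8] = 2abD1CCDC22CbD12$22DaDC  (last char: 'C')
  sorted[9] = C22CbD12$22DaDC2abD1CCD  (last char: 'D')
  sorted[10] = C2abD1CCDC22CbD12$22DaD  (last char: 'D')
  sorted[11] = CCDC22CbD12$22DaDC2abD1  (last char: '1')
  sorted[12] = CDC22CbD12$22DaDC2abD1C  (last char: 'C')
  sorted[13] = CbD12$22DaDC2abD1CCDC22  (last char: '2')
  sorted[14] = D12$22DaDC2abD1CCDC22Cb  (last char: 'b')
  sorted[15] = D1CCDC22CbD12$22DaDC2ab  (last char: 'b')
  sorted[16] = DC22CbD12$22DaDC2abD1CC  (last char: 'C')
  sorted[17] = DC2abD1CCDC22CbD12$22Da  (last char: 'a')
  sorted[18] = DaDC2abD1CCDC22CbD12$22  (last char: '2')
  sorted[19] = aDC2abD1CCDC22CbD12$22D  (last char: 'D')
  sorted[20] = abD1CCDC22CbD12$22DaDC2  (last char: '2')
  sorted[21] = bD12$22DaDC2abD1CCDC22C  (last char: 'C')
  sorted[22] = bD1CCDC22CbD12$22DaDC2a  (last char: 'a')
Last column: 2DD1C$22CDD1C2bbCa2D2Ca
Original string S is at sorted index 5

Answer: 2DD1C$22CDD1C2bbCa2D2Ca
5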